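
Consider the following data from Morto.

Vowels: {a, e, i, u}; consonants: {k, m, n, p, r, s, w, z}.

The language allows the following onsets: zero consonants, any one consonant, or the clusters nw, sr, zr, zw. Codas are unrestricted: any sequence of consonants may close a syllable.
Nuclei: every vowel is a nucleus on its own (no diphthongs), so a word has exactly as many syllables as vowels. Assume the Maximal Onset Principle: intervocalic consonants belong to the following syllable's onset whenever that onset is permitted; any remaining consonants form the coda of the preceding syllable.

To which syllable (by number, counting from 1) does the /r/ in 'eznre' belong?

2

Nuclei (vowels): e, e → 2 syllables.
V1 /e/ – V2 /e/: /znr/ splits as /zn/ + /r/ (/r/ is the longest suffix that is a licit onset).
Result: ezn.re.
The /r/ is in the onset of syllable 2 (/re/).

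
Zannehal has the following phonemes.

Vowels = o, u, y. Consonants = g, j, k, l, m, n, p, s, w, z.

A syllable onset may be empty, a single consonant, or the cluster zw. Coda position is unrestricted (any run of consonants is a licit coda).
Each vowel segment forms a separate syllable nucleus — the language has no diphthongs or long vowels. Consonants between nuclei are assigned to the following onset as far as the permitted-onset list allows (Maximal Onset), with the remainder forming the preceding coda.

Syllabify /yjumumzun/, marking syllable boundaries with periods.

y.ju.mum.zun

Vowels present: y, u, u, u; each is a nucleus, giving 4 syllables.
V1 /y/ – V2 /u/: just /j/ — single C goes to the following onset.
V2 /u/ – V3 /u/: /m/ is a single consonant, so it becomes the next onset.
V3 /u/ – V4 /u/: /mz/ — longest licit onset from the right is /z/, leaving /m/ as coda.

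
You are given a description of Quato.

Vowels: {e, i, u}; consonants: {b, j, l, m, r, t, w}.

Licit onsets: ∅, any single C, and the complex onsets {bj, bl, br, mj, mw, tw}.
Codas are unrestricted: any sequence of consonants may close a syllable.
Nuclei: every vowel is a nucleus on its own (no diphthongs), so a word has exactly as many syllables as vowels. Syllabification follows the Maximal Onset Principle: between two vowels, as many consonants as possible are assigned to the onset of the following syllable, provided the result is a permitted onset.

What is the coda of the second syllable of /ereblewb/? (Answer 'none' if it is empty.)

Nuclei (vowels): e, e, e → 3 syllables.
σ1/σ2 boundary: /r/ is a single consonant, so it becomes the next onset.
σ2/σ3 boundary: cluster /bl/ — /bl/ is itself a permitted onset, so the whole cluster goes right; preceding coda = ∅.
Result: e.re.blewb.
Syllable 2 is /re/: onset /r/, nucleus /e/, coda ∅.

none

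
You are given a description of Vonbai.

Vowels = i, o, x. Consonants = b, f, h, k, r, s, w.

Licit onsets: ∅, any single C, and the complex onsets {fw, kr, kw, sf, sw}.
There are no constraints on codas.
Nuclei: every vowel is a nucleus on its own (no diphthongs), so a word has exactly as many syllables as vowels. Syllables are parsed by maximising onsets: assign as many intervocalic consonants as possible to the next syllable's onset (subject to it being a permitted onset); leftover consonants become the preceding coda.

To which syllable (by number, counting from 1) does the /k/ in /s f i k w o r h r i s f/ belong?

2

Nuclei (vowels): i, o, i → 3 syllables.
Between /i/ (V1) and /o/ (V2): /kw/ is a licit onset in full, so it all attaches to the next syllable.
Between /o/ (V2) and /i/ (V3): cluster /rhr/ — the longest permitted-onset suffix is /r/; onset = /r/, preceding coda = /rh/.
So the parse is sfi.kworh.risf.
The /k/ is in the onset of syllable 2 (/kworh/).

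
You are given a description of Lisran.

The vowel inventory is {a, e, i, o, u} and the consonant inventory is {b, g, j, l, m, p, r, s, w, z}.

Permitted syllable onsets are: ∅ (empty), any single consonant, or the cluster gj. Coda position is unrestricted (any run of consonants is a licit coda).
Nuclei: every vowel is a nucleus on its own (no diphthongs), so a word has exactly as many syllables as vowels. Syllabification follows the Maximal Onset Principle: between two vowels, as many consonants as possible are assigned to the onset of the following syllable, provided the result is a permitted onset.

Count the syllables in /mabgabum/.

3

Nuclei (vowels): a, a, u → 3 syllables.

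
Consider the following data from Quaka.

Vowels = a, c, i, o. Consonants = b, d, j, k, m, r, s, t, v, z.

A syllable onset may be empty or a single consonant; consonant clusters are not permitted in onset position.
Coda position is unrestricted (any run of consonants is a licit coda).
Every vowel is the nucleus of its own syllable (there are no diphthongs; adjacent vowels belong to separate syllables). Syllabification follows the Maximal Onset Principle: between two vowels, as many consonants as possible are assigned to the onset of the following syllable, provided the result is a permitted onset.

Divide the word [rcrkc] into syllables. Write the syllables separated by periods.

The vowels are c, c — 2 nuclei, so 2 syllables.
V1 /c/ – V2 /c/: cluster /rk/ — the longest permitted-onset suffix is /k/; onset = /k/, preceding coda = /r/.

rcr.kc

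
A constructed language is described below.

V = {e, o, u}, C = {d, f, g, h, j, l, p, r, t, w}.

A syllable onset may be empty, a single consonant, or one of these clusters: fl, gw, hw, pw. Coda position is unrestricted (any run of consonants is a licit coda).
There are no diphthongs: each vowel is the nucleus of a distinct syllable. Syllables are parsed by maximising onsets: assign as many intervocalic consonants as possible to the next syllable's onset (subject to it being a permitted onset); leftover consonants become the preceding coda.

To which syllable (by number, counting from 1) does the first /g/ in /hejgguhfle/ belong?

Nuclei (vowels): e, u, e → 3 syllables.
σ1/σ2 boundary: cluster /jgg/ — the longest permitted-onset suffix is /g/; onset = /g/, preceding coda = /jg/.
σ2/σ3 boundary: /hfl/; trying suffixes from longest down, /fl/ is the first permitted one, so coda /h/ | onset /fl/.
Result: hejg.guh.fle.
The first /g/ is in the coda of syllable 1 (/hejg/).

1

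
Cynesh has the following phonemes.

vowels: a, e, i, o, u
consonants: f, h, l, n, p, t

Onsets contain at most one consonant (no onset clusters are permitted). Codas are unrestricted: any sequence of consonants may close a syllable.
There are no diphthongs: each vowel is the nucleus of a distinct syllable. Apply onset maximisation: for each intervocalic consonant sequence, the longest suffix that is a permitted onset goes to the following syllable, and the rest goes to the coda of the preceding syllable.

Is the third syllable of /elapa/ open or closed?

open

Nuclei (vowels): e, a, a → 3 syllables.
Between /e/ (V1) and /a/ (V2): just /l/ — single C goes to the following onset.
Between /a/ (V2) and /a/ (V3): /p/ → onset of the next syllable (single consonants are always licit onsets).
Putting it together: e.la.pa.
Syllable 3 is /pa/; it ends in its nucleus with no coda, so it is open.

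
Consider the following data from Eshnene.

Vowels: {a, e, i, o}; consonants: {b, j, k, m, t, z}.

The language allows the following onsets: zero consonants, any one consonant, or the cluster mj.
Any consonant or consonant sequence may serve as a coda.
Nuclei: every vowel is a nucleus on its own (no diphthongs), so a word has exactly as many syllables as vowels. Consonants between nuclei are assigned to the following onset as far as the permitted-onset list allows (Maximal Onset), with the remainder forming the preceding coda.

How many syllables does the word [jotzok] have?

2

Nuclei (vowels): o, o → 2 syllables.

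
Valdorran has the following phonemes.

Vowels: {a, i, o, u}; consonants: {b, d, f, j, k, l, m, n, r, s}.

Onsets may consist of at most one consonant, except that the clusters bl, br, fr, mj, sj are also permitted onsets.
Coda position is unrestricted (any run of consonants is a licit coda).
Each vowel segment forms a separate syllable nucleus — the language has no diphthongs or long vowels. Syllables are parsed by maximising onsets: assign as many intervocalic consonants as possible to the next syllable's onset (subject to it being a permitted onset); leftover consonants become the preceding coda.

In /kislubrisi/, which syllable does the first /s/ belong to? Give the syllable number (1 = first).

1

Vowels present: i, u, i, i; each is a nucleus, giving 4 syllables.
σ1/σ2 boundary: /sl/ splits as /s/ + /l/ (/l/ is the longest suffix that is a licit onset).
σ2/σ3 boundary: /br/ is a licit onset in full, so it all attaches to the next syllable.
σ3/σ4 boundary: just /s/ — single C goes to the following onset.
So the parse is kis.lu.bri.si.
The first /s/ is in the coda of syllable 1 (/kis/).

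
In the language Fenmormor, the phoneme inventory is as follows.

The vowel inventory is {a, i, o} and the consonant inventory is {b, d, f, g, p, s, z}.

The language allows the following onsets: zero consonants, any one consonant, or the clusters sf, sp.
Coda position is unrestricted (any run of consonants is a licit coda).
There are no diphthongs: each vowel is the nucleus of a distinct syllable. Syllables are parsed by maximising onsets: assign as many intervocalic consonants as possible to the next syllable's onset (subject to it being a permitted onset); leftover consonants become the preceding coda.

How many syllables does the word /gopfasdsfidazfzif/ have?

Vowels present: o, a, i, a, i; each is a nucleus, giving 5 syllables.

5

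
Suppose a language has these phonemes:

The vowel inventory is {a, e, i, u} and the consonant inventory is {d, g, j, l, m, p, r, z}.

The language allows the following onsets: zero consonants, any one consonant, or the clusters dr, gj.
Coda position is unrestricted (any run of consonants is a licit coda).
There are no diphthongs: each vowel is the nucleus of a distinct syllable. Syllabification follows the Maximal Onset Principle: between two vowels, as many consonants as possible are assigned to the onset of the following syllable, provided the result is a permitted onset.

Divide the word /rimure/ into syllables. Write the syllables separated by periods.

ri.mu.re

The vowels are i, u, e — 3 nuclei, so 3 syllables.
V1 /i/ – V2 /u/: /m/ is a single consonant, so it becomes the next onset.
V2 /u/ – V3 /e/: just /r/ — single C goes to the following onset.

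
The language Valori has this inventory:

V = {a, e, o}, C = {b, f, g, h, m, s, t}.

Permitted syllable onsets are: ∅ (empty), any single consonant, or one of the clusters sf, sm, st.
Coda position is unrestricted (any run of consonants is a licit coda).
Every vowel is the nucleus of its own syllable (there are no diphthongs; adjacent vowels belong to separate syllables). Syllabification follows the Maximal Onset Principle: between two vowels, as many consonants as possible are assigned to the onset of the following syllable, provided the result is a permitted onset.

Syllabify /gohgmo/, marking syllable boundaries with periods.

gohg.mo

The vowels are o, o — 2 nuclei, so 2 syllables.
Between /o/ (V1) and /o/ (V2): /hgm/ splits as /hg/ + /m/ (/m/ is the longest suffix that is a licit onset).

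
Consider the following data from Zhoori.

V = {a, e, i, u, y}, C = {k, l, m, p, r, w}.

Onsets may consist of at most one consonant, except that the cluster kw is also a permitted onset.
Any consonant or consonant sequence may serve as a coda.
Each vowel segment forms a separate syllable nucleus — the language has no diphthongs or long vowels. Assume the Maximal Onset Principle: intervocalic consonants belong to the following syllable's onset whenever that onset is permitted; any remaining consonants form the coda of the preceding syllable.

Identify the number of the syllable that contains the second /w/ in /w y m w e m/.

The vowels are y, e — 2 nuclei, so 2 syllables.
V1 /y/ – V2 /e/: cluster /mw/ — the longest permitted-onset suffix is /w/; onset = /w/, preceding coda = /m/.
Result: wym.wem.
The second /w/ is in the onset of syllable 2 (/wem/).

2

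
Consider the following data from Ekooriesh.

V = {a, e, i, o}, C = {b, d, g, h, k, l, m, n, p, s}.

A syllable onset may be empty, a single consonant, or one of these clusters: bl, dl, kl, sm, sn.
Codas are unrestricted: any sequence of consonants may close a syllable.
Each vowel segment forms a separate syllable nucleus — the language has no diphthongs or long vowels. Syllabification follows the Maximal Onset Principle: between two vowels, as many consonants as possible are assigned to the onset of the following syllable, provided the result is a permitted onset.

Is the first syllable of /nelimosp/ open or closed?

open

Nuclei (vowels): e, i, o → 3 syllables.
V1 /e/ – V2 /i/: just /l/ — single C goes to the following onset.
V2 /i/ – V3 /o/: /m/ is a single consonant, so it becomes the next onset.
Putting it together: ne.li.mosp.
Syllable 1 is /ne/; it ends in its nucleus with no coda, so it is open.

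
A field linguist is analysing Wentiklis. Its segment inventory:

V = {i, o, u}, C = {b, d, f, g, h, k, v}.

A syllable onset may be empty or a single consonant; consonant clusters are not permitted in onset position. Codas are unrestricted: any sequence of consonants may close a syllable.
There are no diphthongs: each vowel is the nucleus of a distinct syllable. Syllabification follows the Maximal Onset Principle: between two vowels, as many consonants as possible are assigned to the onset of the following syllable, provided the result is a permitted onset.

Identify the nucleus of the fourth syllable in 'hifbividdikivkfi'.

i

Vowels present: i, i, i, i, i, i; each is a nucleus, giving 6 syllables.
The fourth nucleus (vowel 4 from the left) is /i/.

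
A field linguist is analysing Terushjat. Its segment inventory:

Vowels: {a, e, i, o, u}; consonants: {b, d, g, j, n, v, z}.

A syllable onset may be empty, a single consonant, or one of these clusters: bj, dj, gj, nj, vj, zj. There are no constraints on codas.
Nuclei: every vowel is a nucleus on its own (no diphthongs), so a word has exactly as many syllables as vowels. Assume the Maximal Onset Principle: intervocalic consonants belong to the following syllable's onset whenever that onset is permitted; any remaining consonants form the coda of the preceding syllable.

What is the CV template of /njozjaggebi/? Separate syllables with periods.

CCV.CCVC.CV.CV

The vowels are o, a, e, i — 4 nuclei, so 4 syllables.
V1 /o/ – V2 /a/: /zj/ is a licit onset in full, so it all attaches to the next syllable.
V2 /a/ – V3 /e/: /gg/; trying suffixes from longest down, /g/ is the first permitted one, so coda /g/ | onset /g/.
V3 /e/ – V4 /i/: /b/ → onset of the next syllable (single consonants are always licit onsets).
Syllabification: njo.zjag.ge.bi.
Mapping each syllable to C/V: /njo/ → CCV, /zjag/ → CCVC, /ge/ → CV, /bi/ → CV.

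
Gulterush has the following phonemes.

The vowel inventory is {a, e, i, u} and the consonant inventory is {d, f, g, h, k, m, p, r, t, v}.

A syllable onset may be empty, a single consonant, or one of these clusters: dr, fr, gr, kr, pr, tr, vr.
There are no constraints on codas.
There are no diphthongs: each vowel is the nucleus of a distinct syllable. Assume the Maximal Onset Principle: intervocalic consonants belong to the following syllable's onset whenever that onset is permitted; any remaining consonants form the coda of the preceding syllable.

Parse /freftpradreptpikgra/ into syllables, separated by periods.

The vowels are e, a, e, i, a — 5 nuclei, so 5 syllables.
Between /e/ (V1) and /a/ (V2): /ftpr/ — longest licit onset from the right is /pr/, leaving /ft/ as coda.
Between /a/ (V2) and /e/ (V3): /dr/ — entire cluster is a permitted onset → onset /dr/, coda ∅.
Between /e/ (V3) and /i/ (V4): /ptp/ — longest licit onset from the right is /p/, leaving /pt/ as coda.
Between /i/ (V4) and /a/ (V5): cluster /kgr/ — the longest permitted-onset suffix is /gr/; onset = /gr/, preceding coda = /k/.

freft.pra.drept.pik.gra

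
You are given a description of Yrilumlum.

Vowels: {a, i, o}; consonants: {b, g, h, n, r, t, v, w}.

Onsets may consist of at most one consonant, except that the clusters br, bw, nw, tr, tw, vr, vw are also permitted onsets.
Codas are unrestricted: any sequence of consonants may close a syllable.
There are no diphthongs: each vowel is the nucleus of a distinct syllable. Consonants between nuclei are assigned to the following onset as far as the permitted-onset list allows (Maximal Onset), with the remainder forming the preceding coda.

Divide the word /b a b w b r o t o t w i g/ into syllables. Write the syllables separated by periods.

babw.bro.to.twig

The vowels are a, o, o, i — 4 nuclei, so 4 syllables.
Between /a/ (V1) and /o/ (V2): /bwbr/ — longest licit onset from the right is /br/, leaving /bw/ as coda.
Between /o/ (V2) and /o/ (V3): /t/ is a single consonant, so it becomes the next onset.
Between /o/ (V3) and /i/ (V4): /tw/ — entire cluster is a permitted onset → onset /tw/, coda ∅.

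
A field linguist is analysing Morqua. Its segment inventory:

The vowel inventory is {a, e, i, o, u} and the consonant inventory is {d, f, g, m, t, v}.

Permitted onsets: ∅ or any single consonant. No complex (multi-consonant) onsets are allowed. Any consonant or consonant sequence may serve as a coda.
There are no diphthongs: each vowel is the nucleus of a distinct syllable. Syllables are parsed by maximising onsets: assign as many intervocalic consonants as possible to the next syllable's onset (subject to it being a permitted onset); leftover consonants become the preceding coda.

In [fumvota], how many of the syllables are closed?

1

The vowels are u, o, a — 3 nuclei, so 3 syllables.
/u…o/ gap (V1→V2): /mv/ — longest licit onset from the right is /v/, leaving /m/ as coda.
/o…a/ gap (V2→V3): /t/ is a single consonant, so it becomes the next onset.
So the parse is fum.vo.ta.
Classifying each syllable: /fum/ (closed), /vo/ (open), /ta/ (open).
Closed syllables: 1.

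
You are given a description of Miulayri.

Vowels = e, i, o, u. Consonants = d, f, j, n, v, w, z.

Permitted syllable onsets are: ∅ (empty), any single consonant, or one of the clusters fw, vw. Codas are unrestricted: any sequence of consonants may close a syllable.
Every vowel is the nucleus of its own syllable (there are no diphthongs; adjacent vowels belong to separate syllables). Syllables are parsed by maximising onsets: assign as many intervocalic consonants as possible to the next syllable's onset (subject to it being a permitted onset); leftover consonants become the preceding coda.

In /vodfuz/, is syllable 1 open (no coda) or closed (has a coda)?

Nuclei (vowels): o, u → 2 syllables.
/o…u/ gap (V1→V2): cluster /df/ — the longest permitted-onset suffix is /f/; onset = /f/, preceding coda = /d/.
So the parse is vod.fuz.
Syllable 1 is /vod/ with coda /d/, so it is closed.

closed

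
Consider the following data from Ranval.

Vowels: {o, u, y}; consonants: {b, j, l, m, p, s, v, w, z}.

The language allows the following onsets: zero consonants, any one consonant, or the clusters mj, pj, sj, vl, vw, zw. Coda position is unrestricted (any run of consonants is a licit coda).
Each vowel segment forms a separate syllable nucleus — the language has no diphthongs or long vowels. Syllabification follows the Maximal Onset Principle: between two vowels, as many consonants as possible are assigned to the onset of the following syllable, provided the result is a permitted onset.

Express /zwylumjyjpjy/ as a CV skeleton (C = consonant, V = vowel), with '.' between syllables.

CCV.CV.CCVC.CCV

Nuclei (vowels): y, u, y, y → 4 syllables.
Between /y/ (V1) and /u/ (V2): just /l/ — single C goes to the following onset.
Between /u/ (V2) and /y/ (V3): /mj/ — entire cluster is a permitted onset → onset /mj/, coda ∅.
Between /y/ (V3) and /y/ (V4): /jpj/ splits as /j/ + /pj/ (/pj/ is the longest suffix that is a licit onset).
Putting it together: zwy.lu.mjyj.pjy.
Mapping each syllable to C/V: /zwy/ → CCV, /lu/ → CV, /mjyj/ → CCVC, /pjy/ → CCV.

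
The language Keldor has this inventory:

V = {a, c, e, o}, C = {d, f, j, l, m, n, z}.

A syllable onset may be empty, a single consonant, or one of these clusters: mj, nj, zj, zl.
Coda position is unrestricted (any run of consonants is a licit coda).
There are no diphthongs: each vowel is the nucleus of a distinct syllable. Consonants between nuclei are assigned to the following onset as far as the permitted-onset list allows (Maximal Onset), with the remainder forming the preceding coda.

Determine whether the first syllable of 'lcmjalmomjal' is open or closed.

open

The vowels are c, a, o, a — 4 nuclei, so 4 syllables.
V1 /c/ – V2 /a/: cluster /mj/ — /mj/ is itself a permitted onset, so the whole cluster goes right; preceding coda = ∅.
V2 /a/ – V3 /o/: cluster /lm/ — the longest permitted-onset suffix is /m/; onset = /m/, preceding coda = /l/.
V3 /o/ – V4 /a/: /mj/ — entire cluster is a permitted onset → onset /mj/, coda ∅.
Result: lc.mjal.mo.mjal.
Syllable 1 is /lc/; it ends in its nucleus with no coda, so it is open.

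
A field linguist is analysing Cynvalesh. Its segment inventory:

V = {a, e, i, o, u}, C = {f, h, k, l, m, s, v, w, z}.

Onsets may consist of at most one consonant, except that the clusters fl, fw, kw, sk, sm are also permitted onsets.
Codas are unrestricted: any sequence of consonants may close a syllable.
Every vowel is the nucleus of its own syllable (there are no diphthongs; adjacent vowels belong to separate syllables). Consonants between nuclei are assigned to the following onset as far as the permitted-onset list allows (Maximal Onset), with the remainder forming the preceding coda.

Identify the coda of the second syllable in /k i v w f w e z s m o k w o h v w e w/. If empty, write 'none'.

z

The vowels are i, e, o, o, e — 5 nuclei, so 5 syllables.
σ1/σ2 boundary: /vwfw/; trying suffixes from longest down, /fw/ is the first permitted one, so coda /vw/ | onset /fw/.
σ2/σ3 boundary: /zsm/ splits as /z/ + /sm/ (/sm/ is the longest suffix that is a licit onset).
σ3/σ4 boundary: /kw/ — entire cluster is a permitted onset → onset /kw/, coda ∅.
σ4/σ5 boundary: /hvw/ — longest licit onset from the right is /w/, leaving /hv/ as coda.
Syllabification: kivw.fwez.smo.kwohv.wew.
Syllable 2 is /fwez/: onset /fw/, nucleus /e/, coda /z/.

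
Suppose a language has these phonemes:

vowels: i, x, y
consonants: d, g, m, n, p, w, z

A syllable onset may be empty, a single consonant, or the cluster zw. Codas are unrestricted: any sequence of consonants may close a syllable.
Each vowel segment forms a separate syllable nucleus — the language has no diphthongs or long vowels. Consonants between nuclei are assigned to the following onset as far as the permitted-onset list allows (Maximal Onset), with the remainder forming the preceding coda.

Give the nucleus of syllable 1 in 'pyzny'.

The vowels are y, y — 2 nuclei, so 2 syllables.
The first nucleus (vowel 1 from the left) is /y/.

y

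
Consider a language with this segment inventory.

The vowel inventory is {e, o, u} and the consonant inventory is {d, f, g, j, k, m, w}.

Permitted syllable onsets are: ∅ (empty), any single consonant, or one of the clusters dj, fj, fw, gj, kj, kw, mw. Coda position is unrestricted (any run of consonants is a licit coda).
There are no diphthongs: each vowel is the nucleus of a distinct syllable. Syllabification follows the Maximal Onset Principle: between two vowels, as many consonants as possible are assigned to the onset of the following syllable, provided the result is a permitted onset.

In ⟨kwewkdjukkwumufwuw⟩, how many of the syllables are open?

2

The vowels are e, u, u, u, u — 5 nuclei, so 5 syllables.
Between /e/ (V1) and /u/ (V2): cluster /wkdj/ — the longest permitted-onset suffix is /dj/; onset = /dj/, preceding coda = /wk/.
Between /u/ (V2) and /u/ (V3): /kkw/ splits as /k/ + /kw/ (/kw/ is the longest suffix that is a licit onset).
Between /u/ (V3) and /u/ (V4): /m/ → onset of the next syllable (single consonants are always licit onsets).
Between /u/ (V4) and /u/ (V5): /fw/ is a licit onset in full, so it all attaches to the next syllable.
Putting it together: kwewk.djuk.kwu.mu.fwuw.
Classifying each syllable: /kwewk/ (closed), /djuk/ (closed), /kwu/ (open), /mu/ (open), /fwuw/ (closed).
Open syllables: 2.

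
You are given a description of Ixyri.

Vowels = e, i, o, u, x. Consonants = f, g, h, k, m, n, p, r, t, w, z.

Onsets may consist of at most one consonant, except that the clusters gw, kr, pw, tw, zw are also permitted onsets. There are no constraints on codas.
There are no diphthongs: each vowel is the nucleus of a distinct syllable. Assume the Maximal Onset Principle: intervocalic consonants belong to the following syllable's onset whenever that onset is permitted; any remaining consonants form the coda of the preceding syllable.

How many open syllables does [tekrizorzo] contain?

3

Nuclei (vowels): e, i, o, o → 4 syllables.
Between /e/ (V1) and /i/ (V2): /kr/ — entire cluster is a permitted onset → onset /kr/, coda ∅.
Between /i/ (V2) and /o/ (V3): just /z/ — single C goes to the following onset.
Between /o/ (V3) and /o/ (V4): cluster /rz/ — the longest permitted-onset suffix is /z/; onset = /z/, preceding coda = /r/.
Syllabification: te.kri.zor.zo.
Classifying each syllable: /te/ (open), /kri/ (open), /zor/ (closed), /zo/ (open).
Open syllables: 3.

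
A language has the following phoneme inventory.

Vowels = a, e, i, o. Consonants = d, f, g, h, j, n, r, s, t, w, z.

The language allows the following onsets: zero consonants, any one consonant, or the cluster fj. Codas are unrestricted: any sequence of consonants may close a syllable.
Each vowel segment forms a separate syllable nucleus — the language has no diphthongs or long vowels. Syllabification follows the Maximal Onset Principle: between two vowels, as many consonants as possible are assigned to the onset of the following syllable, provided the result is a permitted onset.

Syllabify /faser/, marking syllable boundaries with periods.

Vowels present: a, e; each is a nucleus, giving 2 syllables.
σ1/σ2 boundary: just /s/ — single C goes to the following onset.

fa.ser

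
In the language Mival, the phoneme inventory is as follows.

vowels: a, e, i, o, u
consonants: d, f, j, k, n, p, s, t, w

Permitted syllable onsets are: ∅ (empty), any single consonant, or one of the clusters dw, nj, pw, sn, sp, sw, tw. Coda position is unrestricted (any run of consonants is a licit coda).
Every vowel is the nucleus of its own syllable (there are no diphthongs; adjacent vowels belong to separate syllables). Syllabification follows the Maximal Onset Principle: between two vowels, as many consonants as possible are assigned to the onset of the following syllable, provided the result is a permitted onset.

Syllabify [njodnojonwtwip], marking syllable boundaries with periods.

njod.no.jonw.twip

Nuclei (vowels): o, o, o, i → 4 syllables.
/o…o/ gap (V1→V2): cluster /dn/ — the longest permitted-onset suffix is /n/; onset = /n/, preceding coda = /d/.
/o…o/ gap (V2→V3): just /j/ — single C goes to the following onset.
/o…i/ gap (V3→V4): /nwtw/ splits as /nw/ + /tw/ (/tw/ is the longest suffix that is a licit onset).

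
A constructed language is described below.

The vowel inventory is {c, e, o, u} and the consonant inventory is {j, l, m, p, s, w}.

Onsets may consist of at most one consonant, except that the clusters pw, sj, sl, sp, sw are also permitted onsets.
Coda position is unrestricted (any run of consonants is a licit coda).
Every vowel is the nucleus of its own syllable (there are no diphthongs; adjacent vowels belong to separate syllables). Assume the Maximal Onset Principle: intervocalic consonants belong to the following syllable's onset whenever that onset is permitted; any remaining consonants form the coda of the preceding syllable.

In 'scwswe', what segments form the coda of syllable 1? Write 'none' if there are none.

Vowels present: c, e; each is a nucleus, giving 2 syllables.
Between /c/ (V1) and /e/ (V2): /wsw/ splits as /w/ + /sw/ (/sw/ is the longest suffix that is a licit onset).
Putting it together: scw.swe.
Syllable 1 is /scw/: onset /s/, nucleus /c/, coda /w/.

w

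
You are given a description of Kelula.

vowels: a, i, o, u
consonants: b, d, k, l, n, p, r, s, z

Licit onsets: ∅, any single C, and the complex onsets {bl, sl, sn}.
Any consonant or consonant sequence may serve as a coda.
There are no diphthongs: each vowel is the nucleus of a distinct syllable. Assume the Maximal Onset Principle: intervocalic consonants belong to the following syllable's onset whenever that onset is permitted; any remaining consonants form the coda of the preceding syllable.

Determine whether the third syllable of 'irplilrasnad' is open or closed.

open

Vowels present: i, i, a, a; each is a nucleus, giving 4 syllables.
Between /i/ (V1) and /i/ (V2): /rpl/ — longest licit onset from the right is /l/, leaving /rp/ as coda.
Between /i/ (V2) and /a/ (V3): cluster /lr/ — the longest permitted-onset suffix is /r/; onset = /r/, preceding coda = /l/.
Between /a/ (V3) and /a/ (V4): /sn/ is a licit onset in full, so it all attaches to the next syllable.
Syllabification: irp.lil.ra.snad.
Syllable 3 is /ra/; it ends in its nucleus with no coda, so it is open.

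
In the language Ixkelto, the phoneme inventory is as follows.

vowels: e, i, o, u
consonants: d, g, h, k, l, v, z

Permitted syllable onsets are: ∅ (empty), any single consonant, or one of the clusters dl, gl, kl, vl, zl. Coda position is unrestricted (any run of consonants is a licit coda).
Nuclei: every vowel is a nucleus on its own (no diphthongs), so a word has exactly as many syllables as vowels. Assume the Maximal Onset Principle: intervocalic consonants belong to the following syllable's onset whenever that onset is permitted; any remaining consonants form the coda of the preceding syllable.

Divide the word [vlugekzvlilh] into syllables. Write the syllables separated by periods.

The vowels are u, e, i — 3 nuclei, so 3 syllables.
V1 /u/ – V2 /e/: /g/ → onset of the next syllable (single consonants are always licit onsets).
V2 /e/ – V3 /i/: /kzvl/ splits as /kz/ + /vl/ (/vl/ is the longest suffix that is a licit onset).

vlu.gekz.vlilh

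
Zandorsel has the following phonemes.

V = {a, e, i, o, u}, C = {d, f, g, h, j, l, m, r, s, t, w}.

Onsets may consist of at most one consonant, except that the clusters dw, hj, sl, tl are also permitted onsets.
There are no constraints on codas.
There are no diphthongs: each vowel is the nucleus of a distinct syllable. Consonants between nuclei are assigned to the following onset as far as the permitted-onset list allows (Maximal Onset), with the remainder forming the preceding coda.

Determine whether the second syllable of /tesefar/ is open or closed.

Vowels present: e, e, a; each is a nucleus, giving 3 syllables.
V1 /e/ – V2 /e/: /s/ → onset of the next syllable (single consonants are always licit onsets).
V2 /e/ – V3 /a/: /f/ → onset of the next syllable (single consonants are always licit onsets).
Result: te.se.far.
Syllable 2 is /se/; it ends in its nucleus with no coda, so it is open.

open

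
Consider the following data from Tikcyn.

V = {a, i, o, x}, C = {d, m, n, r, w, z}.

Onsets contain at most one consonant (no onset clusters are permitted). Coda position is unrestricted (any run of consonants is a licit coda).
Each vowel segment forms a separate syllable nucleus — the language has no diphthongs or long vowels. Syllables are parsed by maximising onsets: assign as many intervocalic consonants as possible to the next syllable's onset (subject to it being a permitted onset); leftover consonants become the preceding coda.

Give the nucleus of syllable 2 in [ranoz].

o

Vowels present: a, o; each is a nucleus, giving 2 syllables.
The second nucleus (vowel 2 from the left) is /o/.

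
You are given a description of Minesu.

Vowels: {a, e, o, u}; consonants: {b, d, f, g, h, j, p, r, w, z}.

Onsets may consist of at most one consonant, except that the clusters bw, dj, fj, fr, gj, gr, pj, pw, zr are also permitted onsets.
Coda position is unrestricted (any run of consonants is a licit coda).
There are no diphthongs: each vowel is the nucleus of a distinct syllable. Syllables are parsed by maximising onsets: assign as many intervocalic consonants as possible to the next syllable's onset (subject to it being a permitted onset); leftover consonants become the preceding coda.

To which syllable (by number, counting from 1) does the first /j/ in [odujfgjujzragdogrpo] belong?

The vowels are o, u, u, a, o, o — 6 nuclei, so 6 syllables.
σ1/σ2 boundary: just /d/ — single C goes to the following onset.
σ2/σ3 boundary: /jfgj/; trying suffixes from longest down, /gj/ is the first permitted one, so coda /jf/ | onset /gj/.
σ3/σ4 boundary: /jzr/; trying suffixes from longest down, /zr/ is the first permitted one, so coda /j/ | onset /zr/.
σ4/σ5 boundary: /gd/ — longest licit onset from the right is /d/, leaving /g/ as coda.
σ5/σ6 boundary: /grp/ splits as /gr/ + /p/ (/p/ is the longest suffix that is a licit onset).
Putting it together: o.dujf.gjuj.zrag.dogr.po.
The first /j/ is in the coda of syllable 2 (/dujf/).

2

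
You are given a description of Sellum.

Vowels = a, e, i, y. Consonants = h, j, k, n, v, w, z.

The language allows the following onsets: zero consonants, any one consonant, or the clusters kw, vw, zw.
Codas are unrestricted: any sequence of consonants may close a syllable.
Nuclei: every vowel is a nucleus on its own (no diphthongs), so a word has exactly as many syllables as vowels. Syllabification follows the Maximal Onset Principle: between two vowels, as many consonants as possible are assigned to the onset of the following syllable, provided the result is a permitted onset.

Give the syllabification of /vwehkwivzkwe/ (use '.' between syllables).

Vowels present: e, i, e; each is a nucleus, giving 3 syllables.
V1 /e/ – V2 /i/: /hkw/ splits as /h/ + /kw/ (/kw/ is the longest suffix that is a licit onset).
V2 /i/ – V3 /e/: /vzkw/ splits as /vz/ + /kw/ (/kw/ is the longest suffix that is a licit onset).

vweh.kwivz.kwe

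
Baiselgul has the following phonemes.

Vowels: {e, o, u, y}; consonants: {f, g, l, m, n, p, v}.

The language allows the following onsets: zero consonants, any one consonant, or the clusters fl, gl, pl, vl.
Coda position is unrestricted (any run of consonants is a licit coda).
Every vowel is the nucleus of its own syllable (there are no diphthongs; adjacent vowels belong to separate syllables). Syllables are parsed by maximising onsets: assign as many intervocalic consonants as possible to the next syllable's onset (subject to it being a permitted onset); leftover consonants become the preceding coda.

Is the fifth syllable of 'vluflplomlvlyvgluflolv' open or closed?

The vowels are u, o, y, u, o — 5 nuclei, so 5 syllables.
σ1/σ2 boundary: /flpl/ — longest licit onset from the right is /pl/, leaving /fl/ as coda.
σ2/σ3 boundary: /mlvl/ — longest licit onset from the right is /vl/, leaving /ml/ as coda.
σ3/σ4 boundary: /vgl/ — longest licit onset from the right is /gl/, leaving /v/ as coda.
σ4/σ5 boundary: /fl/ — entire cluster is a permitted onset → onset /fl/, coda ∅.
So the parse is vlufl.ploml.vlyv.glu.flolv.
Syllable 5 is /flolv/ with coda /lv/, so it is closed.

closed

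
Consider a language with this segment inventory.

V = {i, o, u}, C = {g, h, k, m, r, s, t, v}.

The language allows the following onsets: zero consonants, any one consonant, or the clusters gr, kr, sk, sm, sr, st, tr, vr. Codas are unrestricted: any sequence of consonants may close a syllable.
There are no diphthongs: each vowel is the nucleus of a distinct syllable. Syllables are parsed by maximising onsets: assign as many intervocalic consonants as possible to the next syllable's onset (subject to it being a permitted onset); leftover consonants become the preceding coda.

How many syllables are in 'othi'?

2

Vowels present: o, i; each is a nucleus, giving 2 syllables.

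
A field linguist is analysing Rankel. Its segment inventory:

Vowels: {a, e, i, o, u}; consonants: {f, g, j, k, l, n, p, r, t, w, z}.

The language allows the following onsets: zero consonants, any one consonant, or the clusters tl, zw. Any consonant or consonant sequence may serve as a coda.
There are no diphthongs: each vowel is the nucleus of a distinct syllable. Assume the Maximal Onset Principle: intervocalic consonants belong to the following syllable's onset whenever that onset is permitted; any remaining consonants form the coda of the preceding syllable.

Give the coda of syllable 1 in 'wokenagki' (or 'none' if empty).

none

The vowels are o, e, a, i — 4 nuclei, so 4 syllables.
Between /o/ (V1) and /e/ (V2): /k/ → onset of the next syllable (single consonants are always licit onsets).
Between /e/ (V2) and /a/ (V3): just /n/ — single C goes to the following onset.
Between /a/ (V3) and /i/ (V4): /gk/ — longest licit onset from the right is /k/, leaving /g/ as coda.
So the parse is wo.ke.nag.ki.
Syllable 1 is /wo/: onset /w/, nucleus /o/, coda ∅.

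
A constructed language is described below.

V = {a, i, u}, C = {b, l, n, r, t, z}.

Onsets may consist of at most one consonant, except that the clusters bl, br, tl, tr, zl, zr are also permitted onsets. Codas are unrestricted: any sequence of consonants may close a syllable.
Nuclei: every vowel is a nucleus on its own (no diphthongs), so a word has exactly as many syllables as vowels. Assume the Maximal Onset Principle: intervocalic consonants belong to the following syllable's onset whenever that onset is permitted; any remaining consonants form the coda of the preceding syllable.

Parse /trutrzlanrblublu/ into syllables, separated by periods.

Vowels present: u, a, u, u; each is a nucleus, giving 4 syllables.
/u…a/ gap (V1→V2): /trzl/; trying suffixes from longest down, /zl/ is the first permitted one, so coda /tr/ | onset /zl/.
/a…u/ gap (V2→V3): /nrbl/ splits as /nr/ + /bl/ (/bl/ is the longest suffix that is a licit onset).
/u…u/ gap (V3→V4): /bl/ is a licit onset in full, so it all attaches to the next syllable.

trutr.zlanr.blu.blu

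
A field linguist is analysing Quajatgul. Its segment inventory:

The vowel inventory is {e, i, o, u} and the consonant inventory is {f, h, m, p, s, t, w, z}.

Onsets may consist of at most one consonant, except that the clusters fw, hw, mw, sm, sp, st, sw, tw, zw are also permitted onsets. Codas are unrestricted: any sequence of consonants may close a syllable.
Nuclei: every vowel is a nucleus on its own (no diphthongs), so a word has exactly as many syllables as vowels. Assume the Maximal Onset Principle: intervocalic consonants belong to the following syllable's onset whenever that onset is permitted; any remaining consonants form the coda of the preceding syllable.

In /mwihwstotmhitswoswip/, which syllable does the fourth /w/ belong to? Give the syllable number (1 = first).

The vowels are i, o, i, o, i — 5 nuclei, so 5 syllables.
σ1/σ2 boundary: /hwst/ — longest licit onset from the right is /st/, leaving /hw/ as coda.
σ2/σ3 boundary: /tmh/ — longest licit onset from the right is /h/, leaving /tm/ as coda.
σ3/σ4 boundary: cluster /tsw/ — the longest permitted-onset suffix is /sw/; onset = /sw/, preceding coda = /t/.
σ4/σ5 boundary: /sw/ is a licit onset in full, so it all attaches to the next syllable.
Result: mwihw.stotm.hit.swo.swip.
The fourth /w/ is in the onset of syllable 5 (/swip/).

5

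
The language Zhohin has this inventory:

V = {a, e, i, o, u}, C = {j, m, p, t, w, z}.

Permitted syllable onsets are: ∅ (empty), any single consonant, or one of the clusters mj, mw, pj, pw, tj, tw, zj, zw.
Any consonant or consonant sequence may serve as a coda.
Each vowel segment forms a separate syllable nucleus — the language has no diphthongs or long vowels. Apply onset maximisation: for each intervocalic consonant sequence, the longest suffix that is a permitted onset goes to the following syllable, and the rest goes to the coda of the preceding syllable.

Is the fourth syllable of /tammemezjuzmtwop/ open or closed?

Vowels present: a, e, e, u, o; each is a nucleus, giving 5 syllables.
Between /a/ (V1) and /e/ (V2): /mm/ splits as /m/ + /m/ (/m/ is the longest suffix that is a licit onset).
Between /e/ (V2) and /e/ (V3): /m/ is a single consonant, so it becomes the next onset.
Between /e/ (V3) and /u/ (V4): /zj/ is a licit onset in full, so it all attaches to the next syllable.
Between /u/ (V4) and /o/ (V5): /zmtw/ splits as /zm/ + /tw/ (/tw/ is the longest suffix that is a licit onset).
Result: tam.me.me.zjuzm.twop.
Syllable 4 is /zjuzm/ with coda /zm/, so it is closed.

closed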